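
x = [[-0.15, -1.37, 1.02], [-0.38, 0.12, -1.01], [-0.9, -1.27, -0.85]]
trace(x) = -0.88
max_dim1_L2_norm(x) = 1.77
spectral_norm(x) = 2.01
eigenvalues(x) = [-1.47, -0.01, 0.6]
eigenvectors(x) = [[-0.13, 0.86, 0.85],[0.51, -0.36, -0.52],[0.85, -0.37, -0.07]]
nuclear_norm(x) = 3.81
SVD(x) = [[-0.67, 0.60, -0.45], [-0.01, -0.61, -0.80], [-0.75, -0.52, 0.41]] @ diag([2.0139183380183625, 1.7911529347756745, 0.002022878603682315]) @ [[0.38, 0.92, -0.02], [0.34, -0.13, 0.93], [0.86, -0.36, -0.36]]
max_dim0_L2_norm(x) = 1.87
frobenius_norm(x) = 2.70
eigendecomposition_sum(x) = [[0.14, 0.21, 0.12], [-0.56, -0.84, -0.46], [-0.93, -1.41, -0.77]] + [[-0.01, -0.02, 0.01], [0.01, 0.01, -0.00], [0.01, 0.01, -0.0]] + [[-0.28, -1.56, 0.89], [0.17, 0.96, -0.55], [0.02, 0.13, -0.08]]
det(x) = 0.01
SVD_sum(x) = [[-0.52, -1.24, 0.02],  [-0.01, -0.02, 0.0],  [-0.58, -1.39, 0.03]] + [[0.37, -0.13, 1.0], [-0.37, 0.14, -1.01], [-0.32, 0.12, -0.88]] + [[-0.00, 0.00, 0.00], [-0.00, 0.0, 0.0], [0.0, -0.00, -0.0]]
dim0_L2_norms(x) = [0.99, 1.87, 1.67]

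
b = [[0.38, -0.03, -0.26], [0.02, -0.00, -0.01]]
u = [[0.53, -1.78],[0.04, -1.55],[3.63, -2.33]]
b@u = [[-0.74,  -0.02],[-0.03,  -0.01]]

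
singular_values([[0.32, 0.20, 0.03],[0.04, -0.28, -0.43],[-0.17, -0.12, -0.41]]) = [0.69, 0.35, 0.15]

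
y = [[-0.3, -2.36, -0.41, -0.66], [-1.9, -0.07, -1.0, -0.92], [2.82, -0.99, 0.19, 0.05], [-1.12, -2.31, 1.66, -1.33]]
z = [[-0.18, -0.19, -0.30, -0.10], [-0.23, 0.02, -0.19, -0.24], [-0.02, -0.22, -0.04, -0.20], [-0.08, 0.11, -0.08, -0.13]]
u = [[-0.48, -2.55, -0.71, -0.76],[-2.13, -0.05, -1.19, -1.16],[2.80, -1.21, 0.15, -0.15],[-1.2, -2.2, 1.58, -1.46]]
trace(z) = -0.33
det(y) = -13.49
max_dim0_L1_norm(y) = 6.14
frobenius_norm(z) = 0.67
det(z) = 0.00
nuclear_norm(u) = 10.57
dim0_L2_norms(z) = [0.3, 0.31, 0.37, 0.35]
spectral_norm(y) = 4.00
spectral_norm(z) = 0.58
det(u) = -22.69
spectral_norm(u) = 4.18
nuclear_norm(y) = 9.81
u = y + z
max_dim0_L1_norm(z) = 0.67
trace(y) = -1.51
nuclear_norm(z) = 1.09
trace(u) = -1.84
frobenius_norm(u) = 5.95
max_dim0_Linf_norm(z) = 0.3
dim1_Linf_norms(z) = [0.3, 0.24, 0.22, 0.13]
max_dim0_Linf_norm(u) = 2.8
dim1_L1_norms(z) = [0.77, 0.68, 0.48, 0.4]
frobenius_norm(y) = 5.64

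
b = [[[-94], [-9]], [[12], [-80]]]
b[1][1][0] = -80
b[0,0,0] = -94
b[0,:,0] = [-94, -9]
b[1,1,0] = -80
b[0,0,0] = -94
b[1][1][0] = -80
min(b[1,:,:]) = -80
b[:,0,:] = [[-94], [12]]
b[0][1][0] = -9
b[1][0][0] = 12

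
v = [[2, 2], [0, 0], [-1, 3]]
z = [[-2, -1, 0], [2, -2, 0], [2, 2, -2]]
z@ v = [[-4, -4], [4, 4], [6, -2]]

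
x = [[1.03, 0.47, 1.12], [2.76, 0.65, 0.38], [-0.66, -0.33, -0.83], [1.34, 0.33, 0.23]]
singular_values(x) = [3.56, 1.1, 0.0]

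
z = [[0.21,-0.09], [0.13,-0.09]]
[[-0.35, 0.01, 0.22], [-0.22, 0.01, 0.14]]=z @ [[-1.56, 0.04, 0.98], [0.24, -0.01, -0.15]]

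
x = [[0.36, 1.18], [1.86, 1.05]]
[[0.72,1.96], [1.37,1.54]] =x @ [[0.47, -0.13], [0.47, 1.70]]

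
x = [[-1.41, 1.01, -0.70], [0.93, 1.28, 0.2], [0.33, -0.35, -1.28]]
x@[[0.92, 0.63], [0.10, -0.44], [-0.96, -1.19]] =[[-0.52, -0.50], [0.79, -0.22], [1.5, 1.89]]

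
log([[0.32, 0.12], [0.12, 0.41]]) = [[-1.2, 0.34], [0.34, -0.94]]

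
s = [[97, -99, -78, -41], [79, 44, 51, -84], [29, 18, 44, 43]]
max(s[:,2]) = 51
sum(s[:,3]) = -82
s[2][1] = 18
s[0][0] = 97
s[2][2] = 44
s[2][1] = 18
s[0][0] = 97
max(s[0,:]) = 97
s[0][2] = -78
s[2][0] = 29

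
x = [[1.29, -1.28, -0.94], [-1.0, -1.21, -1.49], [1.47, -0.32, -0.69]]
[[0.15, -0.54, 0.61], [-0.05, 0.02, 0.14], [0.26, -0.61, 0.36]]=x @[[0.13,-0.31,0.19], [0.13,-0.09,-0.31], [-0.16,0.27,0.03]]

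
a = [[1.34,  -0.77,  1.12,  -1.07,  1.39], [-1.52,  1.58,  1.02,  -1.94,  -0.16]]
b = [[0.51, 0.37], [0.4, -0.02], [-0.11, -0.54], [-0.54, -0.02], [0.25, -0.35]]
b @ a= [[0.12, 0.19, 0.95, -1.26, 0.65], [0.57, -0.34, 0.43, -0.39, 0.56], [0.67, -0.77, -0.67, 1.17, -0.07], [-0.69, 0.38, -0.63, 0.62, -0.75], [0.87, -0.75, -0.08, 0.41, 0.4]]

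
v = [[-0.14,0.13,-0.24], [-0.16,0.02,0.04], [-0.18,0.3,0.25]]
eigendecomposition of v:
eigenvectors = [[-0.35+0.00j, -0.78+0.00j, (-0.78-0j)],  [0.24+0.00j, -0.36-0.41j, (-0.36+0.41j)],  [(0.91+0j), -0.18+0.25j, (-0.18-0.25j)]]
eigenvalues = [(0.4+0j), (-0.13+0.15j), (-0.13-0.15j)]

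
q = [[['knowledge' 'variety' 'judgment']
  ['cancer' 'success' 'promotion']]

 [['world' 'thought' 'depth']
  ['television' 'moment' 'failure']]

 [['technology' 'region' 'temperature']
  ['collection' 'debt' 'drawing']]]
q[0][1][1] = 'success'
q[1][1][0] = 'television'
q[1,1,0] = 'television'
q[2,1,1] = 'debt'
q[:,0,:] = [['knowledge', 'variety', 'judgment'], ['world', 'thought', 'depth'], ['technology', 'region', 'temperature']]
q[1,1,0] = 'television'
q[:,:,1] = [['variety', 'success'], ['thought', 'moment'], ['region', 'debt']]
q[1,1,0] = 'television'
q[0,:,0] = ['knowledge', 'cancer']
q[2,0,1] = 'region'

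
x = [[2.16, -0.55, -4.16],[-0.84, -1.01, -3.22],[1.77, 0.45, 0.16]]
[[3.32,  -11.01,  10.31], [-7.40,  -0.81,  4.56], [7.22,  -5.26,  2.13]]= x @ [[3.37, -3.08, 1.52], [2.58, 0.05, -0.68], [0.61, 1.04, -1.60]]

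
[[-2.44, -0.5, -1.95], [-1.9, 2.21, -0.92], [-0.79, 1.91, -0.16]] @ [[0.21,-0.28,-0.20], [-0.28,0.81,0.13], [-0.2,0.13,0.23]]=[[0.02, 0.02, -0.03], [-0.83, 2.2, 0.46], [-0.67, 1.75, 0.37]]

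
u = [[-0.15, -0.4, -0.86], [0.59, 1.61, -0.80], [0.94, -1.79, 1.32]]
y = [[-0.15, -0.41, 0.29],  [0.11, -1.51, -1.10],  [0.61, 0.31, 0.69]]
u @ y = [[-0.55, 0.4, -0.20], [-0.4, -2.92, -2.15], [0.47, 2.73, 3.15]]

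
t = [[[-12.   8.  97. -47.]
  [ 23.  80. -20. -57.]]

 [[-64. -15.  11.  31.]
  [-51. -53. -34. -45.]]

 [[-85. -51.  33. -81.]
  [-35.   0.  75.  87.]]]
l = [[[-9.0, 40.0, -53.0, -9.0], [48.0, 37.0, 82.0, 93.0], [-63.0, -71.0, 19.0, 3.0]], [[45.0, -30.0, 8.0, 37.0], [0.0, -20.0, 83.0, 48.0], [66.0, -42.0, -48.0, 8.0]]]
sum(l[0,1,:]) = 260.0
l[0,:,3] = [-9.0, 93.0, 3.0]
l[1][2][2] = -48.0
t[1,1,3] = -45.0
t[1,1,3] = -45.0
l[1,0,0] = 45.0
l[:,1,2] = [82.0, 83.0]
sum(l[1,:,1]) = -92.0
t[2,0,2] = 33.0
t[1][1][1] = -53.0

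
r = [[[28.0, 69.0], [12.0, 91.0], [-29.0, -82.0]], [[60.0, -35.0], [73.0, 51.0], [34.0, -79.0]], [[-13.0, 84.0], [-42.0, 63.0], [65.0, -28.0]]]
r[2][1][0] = -42.0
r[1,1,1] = 51.0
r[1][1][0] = 73.0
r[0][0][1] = 69.0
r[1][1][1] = 51.0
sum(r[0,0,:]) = 97.0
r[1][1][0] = 73.0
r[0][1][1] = 91.0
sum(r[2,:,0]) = 10.0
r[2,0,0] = -13.0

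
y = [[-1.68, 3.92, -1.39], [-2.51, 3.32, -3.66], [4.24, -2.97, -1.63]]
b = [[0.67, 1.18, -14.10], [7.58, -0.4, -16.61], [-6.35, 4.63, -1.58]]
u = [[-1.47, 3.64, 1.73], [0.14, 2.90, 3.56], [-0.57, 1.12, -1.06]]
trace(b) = -1.31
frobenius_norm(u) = 6.50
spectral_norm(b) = 22.69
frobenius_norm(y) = 8.96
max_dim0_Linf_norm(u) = 3.64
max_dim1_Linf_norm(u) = 3.64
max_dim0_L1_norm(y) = 10.21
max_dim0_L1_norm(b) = 32.29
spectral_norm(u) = 6.03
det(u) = 6.66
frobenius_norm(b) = 24.46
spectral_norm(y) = 7.91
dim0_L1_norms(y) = [8.43, 10.21, 6.68]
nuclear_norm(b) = 33.04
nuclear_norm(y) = 13.19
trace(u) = 0.37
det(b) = -268.49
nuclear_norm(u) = 8.87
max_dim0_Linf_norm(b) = 16.61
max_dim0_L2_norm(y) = 5.93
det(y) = -40.31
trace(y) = 0.01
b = u @ y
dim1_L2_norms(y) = [4.49, 5.54, 5.43]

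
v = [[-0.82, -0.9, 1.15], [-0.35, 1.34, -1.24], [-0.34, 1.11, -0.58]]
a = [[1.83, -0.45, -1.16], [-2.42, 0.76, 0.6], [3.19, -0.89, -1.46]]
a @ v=[[-0.95, -3.54, 3.34],[1.51, 3.86, -4.07],[-1.81, -5.68, 5.62]]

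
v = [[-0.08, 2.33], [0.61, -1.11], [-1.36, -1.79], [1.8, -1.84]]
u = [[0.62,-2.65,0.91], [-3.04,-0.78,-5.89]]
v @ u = [[-7.13, -1.61, -13.80], [3.75, -0.75, 7.09], [4.6, 5.00, 9.31], [6.71, -3.33, 12.48]]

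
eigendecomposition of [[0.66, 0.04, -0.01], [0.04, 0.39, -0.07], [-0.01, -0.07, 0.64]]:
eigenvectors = [[0.12, -0.76, 0.64], [-0.96, -0.25, -0.11], [-0.24, 0.61, 0.76]]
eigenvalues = [0.37, 0.68, 0.64]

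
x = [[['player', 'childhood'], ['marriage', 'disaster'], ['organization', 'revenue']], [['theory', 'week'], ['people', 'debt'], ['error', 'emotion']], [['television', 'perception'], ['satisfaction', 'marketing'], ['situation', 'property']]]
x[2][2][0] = 'situation'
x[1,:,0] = ['theory', 'people', 'error']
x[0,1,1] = 'disaster'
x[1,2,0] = 'error'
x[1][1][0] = 'people'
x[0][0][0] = 'player'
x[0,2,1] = 'revenue'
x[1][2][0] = 'error'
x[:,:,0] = [['player', 'marriage', 'organization'], ['theory', 'people', 'error'], ['television', 'satisfaction', 'situation']]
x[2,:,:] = [['television', 'perception'], ['satisfaction', 'marketing'], ['situation', 'property']]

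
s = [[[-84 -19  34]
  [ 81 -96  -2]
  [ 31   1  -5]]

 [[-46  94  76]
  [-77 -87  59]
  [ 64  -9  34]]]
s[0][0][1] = -19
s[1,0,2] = 76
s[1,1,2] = 59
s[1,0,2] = 76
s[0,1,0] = 81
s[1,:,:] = [[-46, 94, 76], [-77, -87, 59], [64, -9, 34]]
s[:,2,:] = [[31, 1, -5], [64, -9, 34]]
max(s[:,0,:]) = 94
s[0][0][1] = -19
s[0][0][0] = -84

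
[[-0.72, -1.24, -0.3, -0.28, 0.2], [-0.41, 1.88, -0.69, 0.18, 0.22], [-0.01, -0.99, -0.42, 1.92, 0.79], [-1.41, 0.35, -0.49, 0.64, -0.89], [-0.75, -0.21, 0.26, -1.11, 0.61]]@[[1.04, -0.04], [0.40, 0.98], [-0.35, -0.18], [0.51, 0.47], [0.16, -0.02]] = [[-1.25, -1.27], [0.69, 2.06], [0.85, -0.01], [-0.97, 0.81], [-1.42, -0.76]]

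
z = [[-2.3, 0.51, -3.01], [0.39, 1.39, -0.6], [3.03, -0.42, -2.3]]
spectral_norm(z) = 3.87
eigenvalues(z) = [(-2.33+2.98j), (-2.33-2.98j), (1.44+0j)]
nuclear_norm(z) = 9.10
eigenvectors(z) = [[0.01+0.70j, 0.01-0.70j, -0.14+0.00j], [0.10+0.01j, 0.10-0.01j, (-0.99+0j)], [(0.71+0j), 0.71-0.00j, 0.00+0.00j]]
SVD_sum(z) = [[-0.10, 0.01, 0.07], [0.48, -0.03, -0.34], [3.09, -0.22, -2.24]] + [[-2.17, 0.68, -3.06], [-0.29, 0.09, -0.41], [-0.03, 0.01, -0.04]] + [[-0.03, -0.17, -0.02], [0.20, 1.33, 0.15], [-0.03, -0.21, -0.02]]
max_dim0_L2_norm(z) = 3.84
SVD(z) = [[-0.03, 0.99, -0.13],[0.15, 0.13, 0.98],[0.99, 0.01, -0.15]] @ diag([3.8678180920724827, 3.8498911288194777, 1.3856484052146334]) @ [[0.81, -0.06, -0.59], [-0.57, 0.18, -0.80], [0.15, 0.98, 0.11]]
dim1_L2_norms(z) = [3.82, 1.56, 3.83]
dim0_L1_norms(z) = [5.72, 2.32, 5.91]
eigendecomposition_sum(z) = [[-1.15+1.51j, 0.16-0.21j, (-1.49-1.12j)], [0.21+0.20j, (-0.03-0.03j), -0.19+0.20j], [1.51+1.18j, (-0.21-0.16j), (-1.15+1.5j)]] + [[(-1.15-1.51j), 0.16+0.21j, (-1.49+1.12j)], [0.21-0.20j, (-0.03+0.03j), -0.19-0.20j], [(1.51-1.18j), (-0.21+0.16j), (-1.15-1.5j)]] + [[(-0+0j), 0.20-0.00j, (-0.03-0j)],  [(-0.02+0j), 1.45-0.00j, -0.21-0.00j],  [-0j, (-0+0j), 0j]]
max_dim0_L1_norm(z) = 5.91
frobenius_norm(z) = 5.63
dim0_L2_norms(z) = [3.82, 1.54, 3.84]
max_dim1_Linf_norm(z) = 3.03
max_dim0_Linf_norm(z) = 3.03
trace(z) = -3.21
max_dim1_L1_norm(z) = 5.82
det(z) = 20.63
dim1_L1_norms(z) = [5.82, 2.38, 5.75]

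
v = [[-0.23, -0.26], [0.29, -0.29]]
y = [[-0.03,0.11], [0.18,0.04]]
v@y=[[-0.04, -0.04], [-0.06, 0.02]]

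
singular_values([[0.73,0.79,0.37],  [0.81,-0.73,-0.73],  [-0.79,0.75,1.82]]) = [2.47, 1.1, 0.47]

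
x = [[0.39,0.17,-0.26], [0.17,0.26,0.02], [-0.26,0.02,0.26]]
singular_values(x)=[0.64, 0.28, 0.0]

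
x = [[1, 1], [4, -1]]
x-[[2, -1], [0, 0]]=[[-1, 2], [4, -1]]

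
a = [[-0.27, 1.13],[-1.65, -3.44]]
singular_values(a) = [3.92, 0.71]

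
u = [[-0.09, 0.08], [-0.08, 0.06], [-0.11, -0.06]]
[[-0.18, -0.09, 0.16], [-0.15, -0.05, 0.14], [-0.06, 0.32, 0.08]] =u @[[1.08, -1.4, -1.12], [-1.00, -2.72, 0.76]]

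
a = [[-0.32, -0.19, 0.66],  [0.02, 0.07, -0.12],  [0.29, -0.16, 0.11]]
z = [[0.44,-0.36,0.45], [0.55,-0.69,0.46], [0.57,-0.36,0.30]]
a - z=[[-0.76, 0.17, 0.21], [-0.53, 0.76, -0.58], [-0.28, 0.20, -0.19]]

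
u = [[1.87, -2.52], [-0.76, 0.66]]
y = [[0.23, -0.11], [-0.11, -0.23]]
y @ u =[[0.51,-0.65],[-0.03,0.13]]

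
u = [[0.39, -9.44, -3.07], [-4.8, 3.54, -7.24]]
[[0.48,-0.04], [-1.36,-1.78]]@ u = [[0.38, -4.67, -1.18], [8.01, 6.54, 17.06]]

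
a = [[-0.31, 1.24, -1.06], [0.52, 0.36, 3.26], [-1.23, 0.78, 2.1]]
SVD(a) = [[-0.22, -0.71, -0.67], [0.8, 0.25, -0.54], [0.55, -0.66, 0.51]] @ diag([4.043860240508444, 1.7548579023486128, 0.9401425943970533]) @ [[-0.05, 0.11, 0.99], [0.66, -0.74, 0.11], [-0.75, -0.66, 0.04]]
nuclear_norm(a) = 6.74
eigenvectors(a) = [[0.7, -0.59, 0.11], [-0.63, -0.80, 0.79], [0.33, -0.11, 0.6]]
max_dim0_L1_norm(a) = 6.42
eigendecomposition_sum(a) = [[-0.87,  0.75,  -0.83], [0.78,  -0.68,  0.75], [-0.41,  0.36,  -0.40]] + [[0.72, 0.43, -0.7], [0.98, 0.59, -0.95], [0.13, 0.08, -0.13]] + [[-0.17, 0.06, 0.47], [-1.25, 0.45, 3.46], [-0.95, 0.34, 2.63]]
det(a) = -6.67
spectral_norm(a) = 4.04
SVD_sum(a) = [[0.04, -0.10, -0.90], [-0.15, 0.36, 3.23], [-0.1, 0.24, 2.21]] + [[-0.82, 0.92, -0.14], [0.3, -0.33, 0.05], [-0.76, 0.86, -0.13]] + [[0.47, 0.42, -0.02],[0.38, 0.33, -0.02],[-0.36, -0.32, 0.02]]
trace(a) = 2.15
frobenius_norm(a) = 4.51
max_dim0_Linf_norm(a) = 3.26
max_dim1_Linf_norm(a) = 3.26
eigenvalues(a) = [-1.94, 1.18, 2.91]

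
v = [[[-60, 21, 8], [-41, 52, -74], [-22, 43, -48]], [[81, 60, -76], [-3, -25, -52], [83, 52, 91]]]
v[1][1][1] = -25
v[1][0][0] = 81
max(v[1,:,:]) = 91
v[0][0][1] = 21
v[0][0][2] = 8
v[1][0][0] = 81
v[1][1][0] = -3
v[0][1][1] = 52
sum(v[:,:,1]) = 203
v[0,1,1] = 52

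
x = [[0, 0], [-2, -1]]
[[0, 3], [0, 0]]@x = [[-6, -3], [0, 0]]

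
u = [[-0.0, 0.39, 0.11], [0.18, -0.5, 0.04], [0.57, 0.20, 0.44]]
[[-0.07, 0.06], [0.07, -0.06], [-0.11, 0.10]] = u@[[-0.14, 0.09], [-0.18, 0.15], [0.01, 0.04]]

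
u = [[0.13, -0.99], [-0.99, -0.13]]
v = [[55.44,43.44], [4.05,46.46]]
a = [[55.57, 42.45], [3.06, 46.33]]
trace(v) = 101.90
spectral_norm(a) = 77.84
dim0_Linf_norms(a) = [55.57, 46.33]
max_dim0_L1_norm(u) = 1.12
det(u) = -1.00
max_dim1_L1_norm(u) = 1.12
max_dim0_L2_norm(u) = 1.0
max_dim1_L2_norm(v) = 70.43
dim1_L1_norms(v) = [98.88, 50.51]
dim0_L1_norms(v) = [59.49, 89.9]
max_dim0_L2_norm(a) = 62.84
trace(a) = 101.90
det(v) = 2399.81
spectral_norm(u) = 1.00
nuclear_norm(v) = 109.25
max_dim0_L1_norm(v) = 89.9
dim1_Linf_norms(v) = [55.44, 46.46]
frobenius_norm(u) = 1.41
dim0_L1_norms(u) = [1.12, 1.12]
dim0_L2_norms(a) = [55.65, 62.84]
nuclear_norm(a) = 109.25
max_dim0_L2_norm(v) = 63.6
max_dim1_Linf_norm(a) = 55.57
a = u + v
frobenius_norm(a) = 83.94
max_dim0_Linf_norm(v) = 55.44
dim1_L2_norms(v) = [70.43, 46.64]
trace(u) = 0.00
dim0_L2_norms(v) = [55.59, 63.6]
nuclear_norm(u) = 2.00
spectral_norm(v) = 78.79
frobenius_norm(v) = 84.47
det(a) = 2444.66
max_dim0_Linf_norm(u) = 0.99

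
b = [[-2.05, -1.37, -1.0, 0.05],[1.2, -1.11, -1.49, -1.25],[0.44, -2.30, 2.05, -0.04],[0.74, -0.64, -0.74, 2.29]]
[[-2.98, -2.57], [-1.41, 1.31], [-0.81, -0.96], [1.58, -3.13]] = b @ [[0.78, 0.64],[0.79, 0.73],[0.34, 0.19],[0.77, -1.31]]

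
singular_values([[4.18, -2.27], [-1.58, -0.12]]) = [4.94, 0.83]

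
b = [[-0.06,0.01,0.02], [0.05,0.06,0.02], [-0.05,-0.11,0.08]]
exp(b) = [[0.94, 0.01, 0.02], [0.05, 1.06, 0.02], [-0.05, -0.12, 1.08]]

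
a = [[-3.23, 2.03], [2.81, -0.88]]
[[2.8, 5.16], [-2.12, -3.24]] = a @ [[-0.64,  -0.71], [0.36,  1.41]]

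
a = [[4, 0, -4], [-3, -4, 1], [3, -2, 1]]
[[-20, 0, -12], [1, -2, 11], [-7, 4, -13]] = a @ [[-2, 1, -4], [2, 0, 0], [3, 1, -1]]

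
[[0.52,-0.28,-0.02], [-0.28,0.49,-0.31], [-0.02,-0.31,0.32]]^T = [[0.52, -0.28, -0.02], [-0.28, 0.49, -0.31], [-0.02, -0.31, 0.32]]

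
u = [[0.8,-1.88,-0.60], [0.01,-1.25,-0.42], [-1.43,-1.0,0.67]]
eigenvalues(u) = [1.48, 0.42, -1.68]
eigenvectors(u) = [[-0.41, -0.32, 0.57], [-0.14, 0.23, 0.57], [0.90, -0.92, 0.59]]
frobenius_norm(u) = 3.13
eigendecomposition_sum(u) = [[0.79, -0.41, -0.38], [0.27, -0.14, -0.13], [-1.74, 0.89, 0.83]] + [[0.16, -0.20, 0.04], [-0.11, 0.15, -0.03], [0.46, -0.58, 0.12]] + [[-0.15, -1.27, -0.27], [-0.15, -1.26, -0.26], [-0.15, -1.31, -0.27]]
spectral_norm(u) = 2.51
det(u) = -1.04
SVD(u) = [[-0.81, 0.33, 0.48], [-0.52, -0.02, -0.85], [-0.27, -0.94, 0.19]] @ diag([2.513259918782856, 1.843900676728945, 0.225288426240966]) @ [[-0.11, 0.97, 0.21], [0.87, 0.19, -0.45], [0.47, -0.13, 0.87]]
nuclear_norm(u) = 4.58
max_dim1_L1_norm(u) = 3.28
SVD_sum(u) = [[0.22,-1.98,-0.42], [0.14,-1.27,-0.27], [0.07,-0.66,-0.14]] + [[0.53, 0.12, -0.27],[-0.04, -0.01, 0.02],[-1.52, -0.33, 0.77]] + [[0.05, -0.01, 0.09], [-0.09, 0.03, -0.17], [0.02, -0.01, 0.04]]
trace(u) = 0.22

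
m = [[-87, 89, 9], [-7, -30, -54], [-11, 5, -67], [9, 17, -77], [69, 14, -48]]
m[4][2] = -48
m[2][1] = 5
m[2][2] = -67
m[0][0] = -87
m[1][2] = -54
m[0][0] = -87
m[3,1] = 17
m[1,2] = -54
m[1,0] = -7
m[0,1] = 89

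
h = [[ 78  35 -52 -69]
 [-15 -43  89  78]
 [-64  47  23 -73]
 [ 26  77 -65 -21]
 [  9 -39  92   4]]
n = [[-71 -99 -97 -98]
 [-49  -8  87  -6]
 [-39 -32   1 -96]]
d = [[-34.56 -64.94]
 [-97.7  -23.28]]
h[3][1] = 77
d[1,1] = -23.28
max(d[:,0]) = -34.56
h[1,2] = 89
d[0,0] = -34.56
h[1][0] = -15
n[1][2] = 87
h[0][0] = 78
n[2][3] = -96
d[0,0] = -34.56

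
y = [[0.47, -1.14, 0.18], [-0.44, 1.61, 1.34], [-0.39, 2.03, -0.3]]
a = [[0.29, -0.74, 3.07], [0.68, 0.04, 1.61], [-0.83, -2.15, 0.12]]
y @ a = [[-0.79, -0.78, -0.37],[-0.14, -2.49, 1.4],[1.52, 1.01, 2.03]]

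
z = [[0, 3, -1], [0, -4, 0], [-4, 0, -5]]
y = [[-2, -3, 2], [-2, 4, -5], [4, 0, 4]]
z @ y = [[-10, 12, -19], [8, -16, 20], [-12, 12, -28]]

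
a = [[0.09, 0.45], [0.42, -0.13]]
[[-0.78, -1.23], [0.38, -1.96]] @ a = [[-0.59, -0.19], [-0.79, 0.43]]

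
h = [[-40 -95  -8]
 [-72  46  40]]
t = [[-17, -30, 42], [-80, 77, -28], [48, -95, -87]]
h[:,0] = [-40, -72]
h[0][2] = -8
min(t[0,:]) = -30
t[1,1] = 77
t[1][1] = 77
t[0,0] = -17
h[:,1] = [-95, 46]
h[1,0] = -72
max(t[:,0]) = 48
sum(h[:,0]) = -112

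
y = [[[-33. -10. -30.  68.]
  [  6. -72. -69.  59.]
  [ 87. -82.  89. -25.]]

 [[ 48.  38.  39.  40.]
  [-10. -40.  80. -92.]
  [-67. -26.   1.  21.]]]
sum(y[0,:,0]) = 60.0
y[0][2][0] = 87.0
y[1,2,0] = -67.0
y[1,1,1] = -40.0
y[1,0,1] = 38.0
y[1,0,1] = 38.0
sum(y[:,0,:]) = 160.0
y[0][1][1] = -72.0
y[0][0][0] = -33.0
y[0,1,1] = -72.0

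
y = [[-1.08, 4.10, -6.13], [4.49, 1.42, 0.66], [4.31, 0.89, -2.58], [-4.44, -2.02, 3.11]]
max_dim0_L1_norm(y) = 14.32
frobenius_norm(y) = 11.73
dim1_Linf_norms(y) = [6.13, 4.49, 4.31, 4.44]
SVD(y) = [[0.57, -0.75, 0.27], [0.29, 0.55, 0.75], [0.49, 0.29, -0.58], [-0.59, -0.22, 0.15]] @ diag([9.473473903723432, 6.739002787445985, 1.5796308512644412]) @ [[0.57, 0.46, -0.68], [0.82, -0.24, 0.53], [-0.08, 0.85, 0.52]]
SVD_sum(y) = [[3.11,2.52,-3.68], [1.59,1.29,-1.88], [2.64,2.14,-3.13], [-3.19,-2.59,3.78]] + [[-4.15, 1.22, -2.67], [3.0, -0.88, 1.93], [1.59, -0.47, 1.02], [-1.23, 0.36, -0.79]] + [[-0.04,  0.37,  0.22], [-0.10,  1.01,  0.61], [0.08,  -0.79,  -0.48], [-0.02,  0.21,  0.12]]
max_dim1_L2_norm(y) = 7.45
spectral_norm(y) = 9.47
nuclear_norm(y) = 17.79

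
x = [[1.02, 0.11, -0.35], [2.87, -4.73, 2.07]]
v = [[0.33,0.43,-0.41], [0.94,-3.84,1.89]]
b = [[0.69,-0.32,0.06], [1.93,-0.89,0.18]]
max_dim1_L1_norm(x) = 9.67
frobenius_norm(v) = 4.43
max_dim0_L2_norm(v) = 3.86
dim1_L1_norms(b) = [1.07, 3.0]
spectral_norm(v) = 4.41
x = v + b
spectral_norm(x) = 5.91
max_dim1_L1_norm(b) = 3.0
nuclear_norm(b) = 2.27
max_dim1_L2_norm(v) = 4.38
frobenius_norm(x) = 6.01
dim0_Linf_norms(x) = [2.87, 4.73, 2.07]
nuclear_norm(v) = 4.88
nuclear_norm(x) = 6.96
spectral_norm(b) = 2.27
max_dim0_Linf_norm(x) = 4.73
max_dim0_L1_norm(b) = 2.62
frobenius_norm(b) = 2.27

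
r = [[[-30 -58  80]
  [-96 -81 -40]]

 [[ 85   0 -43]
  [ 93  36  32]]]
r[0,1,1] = -81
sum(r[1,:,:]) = 203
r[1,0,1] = 0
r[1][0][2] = -43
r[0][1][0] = -96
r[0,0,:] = [-30, -58, 80]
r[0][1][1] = -81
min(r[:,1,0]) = -96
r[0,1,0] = -96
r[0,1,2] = -40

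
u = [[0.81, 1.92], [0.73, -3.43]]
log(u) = [[0.19+0.20j, -0.48-1.24j], [(-0.18-0.47j), 1.24+2.94j]]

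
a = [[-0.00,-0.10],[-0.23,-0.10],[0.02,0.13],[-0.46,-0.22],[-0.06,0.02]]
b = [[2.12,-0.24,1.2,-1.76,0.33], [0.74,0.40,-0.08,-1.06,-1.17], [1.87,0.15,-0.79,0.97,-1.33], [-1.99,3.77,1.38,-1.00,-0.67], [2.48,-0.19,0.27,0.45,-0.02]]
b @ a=[[0.87, 0.36],[0.46, 0.09],[-0.42, -0.54],[-0.34, 0.21],[-0.16, -0.29]]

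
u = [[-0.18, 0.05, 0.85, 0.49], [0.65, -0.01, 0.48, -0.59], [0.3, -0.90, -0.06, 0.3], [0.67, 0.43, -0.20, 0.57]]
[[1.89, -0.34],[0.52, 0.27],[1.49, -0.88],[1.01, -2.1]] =u @ [[1.12, -1.45],[-0.84, -0.12],[1.57, 0.33],[1.64, -1.78]]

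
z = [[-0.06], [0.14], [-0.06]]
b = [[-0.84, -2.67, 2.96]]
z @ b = [[0.05, 0.16, -0.18],[-0.12, -0.37, 0.41],[0.05, 0.16, -0.18]]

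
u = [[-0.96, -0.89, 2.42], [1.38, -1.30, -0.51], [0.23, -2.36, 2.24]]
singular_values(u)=[4.08, 2.33, 0.04]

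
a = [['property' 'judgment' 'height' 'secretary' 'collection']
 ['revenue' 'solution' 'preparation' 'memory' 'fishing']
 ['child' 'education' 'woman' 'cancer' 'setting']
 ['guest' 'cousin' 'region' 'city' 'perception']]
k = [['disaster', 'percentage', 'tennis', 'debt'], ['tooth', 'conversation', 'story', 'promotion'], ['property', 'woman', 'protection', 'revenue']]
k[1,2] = 'story'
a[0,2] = 'height'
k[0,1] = 'percentage'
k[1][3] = 'promotion'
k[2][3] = 'revenue'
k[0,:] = ['disaster', 'percentage', 'tennis', 'debt']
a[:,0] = ['property', 'revenue', 'child', 'guest']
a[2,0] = 'child'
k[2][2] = 'protection'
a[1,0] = 'revenue'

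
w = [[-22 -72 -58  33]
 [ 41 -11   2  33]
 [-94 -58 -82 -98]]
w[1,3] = 33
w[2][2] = -82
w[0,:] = [-22, -72, -58, 33]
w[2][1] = -58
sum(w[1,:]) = 65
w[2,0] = -94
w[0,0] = -22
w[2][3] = -98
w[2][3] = -98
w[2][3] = -98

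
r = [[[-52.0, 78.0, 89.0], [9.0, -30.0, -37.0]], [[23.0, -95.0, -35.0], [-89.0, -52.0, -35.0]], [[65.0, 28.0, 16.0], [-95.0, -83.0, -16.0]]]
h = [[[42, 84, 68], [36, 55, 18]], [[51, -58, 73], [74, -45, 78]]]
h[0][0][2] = 68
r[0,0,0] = -52.0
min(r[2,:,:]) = -95.0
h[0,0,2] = 68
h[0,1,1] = 55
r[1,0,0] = 23.0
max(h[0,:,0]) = 42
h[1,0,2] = 73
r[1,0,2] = -35.0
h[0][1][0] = 36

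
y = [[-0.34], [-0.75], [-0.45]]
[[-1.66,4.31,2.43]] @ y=[[-3.76]]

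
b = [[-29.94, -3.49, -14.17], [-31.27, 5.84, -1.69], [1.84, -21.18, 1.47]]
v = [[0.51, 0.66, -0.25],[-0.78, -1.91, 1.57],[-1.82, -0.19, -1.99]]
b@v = [[13.24, -10.40, 30.2], [-17.43, -31.47, 20.35], [14.78, 41.39, -36.64]]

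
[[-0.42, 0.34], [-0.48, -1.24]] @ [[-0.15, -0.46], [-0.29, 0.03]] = [[-0.04, 0.20],[0.43, 0.18]]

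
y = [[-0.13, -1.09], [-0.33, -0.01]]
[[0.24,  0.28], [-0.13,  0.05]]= y@[[0.39, -0.15], [-0.27, -0.24]]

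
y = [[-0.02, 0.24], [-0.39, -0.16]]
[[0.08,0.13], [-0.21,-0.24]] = y @ [[0.39, 0.38], [0.38, 0.56]]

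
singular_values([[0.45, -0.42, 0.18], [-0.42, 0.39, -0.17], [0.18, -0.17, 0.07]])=[0.91, 0.0, 0.0]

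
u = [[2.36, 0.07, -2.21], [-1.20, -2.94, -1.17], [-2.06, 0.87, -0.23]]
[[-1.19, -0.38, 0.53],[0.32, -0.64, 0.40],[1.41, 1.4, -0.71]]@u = [[-3.44, 1.50, 2.95], [0.70, 2.25, -0.05], [3.11, -4.64, -4.59]]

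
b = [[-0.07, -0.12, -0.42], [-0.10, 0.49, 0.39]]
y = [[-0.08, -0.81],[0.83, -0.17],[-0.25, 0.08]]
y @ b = [[0.09, -0.39, -0.28], [-0.04, -0.18, -0.41], [0.01, 0.07, 0.14]]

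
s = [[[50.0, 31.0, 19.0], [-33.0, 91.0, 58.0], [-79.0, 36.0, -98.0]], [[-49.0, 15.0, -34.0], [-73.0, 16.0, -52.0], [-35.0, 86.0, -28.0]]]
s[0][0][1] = 31.0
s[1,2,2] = -28.0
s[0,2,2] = -98.0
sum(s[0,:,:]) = 75.0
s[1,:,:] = [[-49.0, 15.0, -34.0], [-73.0, 16.0, -52.0], [-35.0, 86.0, -28.0]]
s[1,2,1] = 86.0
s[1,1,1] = 16.0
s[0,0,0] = 50.0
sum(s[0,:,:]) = 75.0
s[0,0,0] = 50.0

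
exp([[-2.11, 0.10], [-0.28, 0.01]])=[[0.12,  0.04],  [-0.12,  1.0]]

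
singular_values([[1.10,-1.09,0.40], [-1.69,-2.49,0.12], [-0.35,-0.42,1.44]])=[3.11, 1.62, 1.3]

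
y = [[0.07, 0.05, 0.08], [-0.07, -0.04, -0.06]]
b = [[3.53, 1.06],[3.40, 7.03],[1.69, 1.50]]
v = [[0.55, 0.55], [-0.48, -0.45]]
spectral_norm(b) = 8.53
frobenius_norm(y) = 0.15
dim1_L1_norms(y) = [0.2, 0.17]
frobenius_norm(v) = 1.02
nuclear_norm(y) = 0.16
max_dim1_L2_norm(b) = 7.81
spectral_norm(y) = 0.15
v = y @ b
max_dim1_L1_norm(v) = 1.1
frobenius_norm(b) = 8.93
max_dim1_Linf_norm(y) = 0.08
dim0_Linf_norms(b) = [3.53, 7.03]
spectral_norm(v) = 1.02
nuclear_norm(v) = 1.03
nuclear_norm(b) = 11.17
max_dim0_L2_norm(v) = 0.73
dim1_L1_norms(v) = [1.1, 0.93]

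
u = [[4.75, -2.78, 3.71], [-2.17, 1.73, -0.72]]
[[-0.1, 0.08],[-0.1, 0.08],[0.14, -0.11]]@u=[[-0.65,0.42,-0.43],[-0.65,0.42,-0.43],[0.90,-0.58,0.60]]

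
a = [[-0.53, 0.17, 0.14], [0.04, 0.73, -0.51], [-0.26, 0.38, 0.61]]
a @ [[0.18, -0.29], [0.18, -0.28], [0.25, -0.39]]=[[-0.03,  0.05], [0.01,  -0.02], [0.17,  -0.27]]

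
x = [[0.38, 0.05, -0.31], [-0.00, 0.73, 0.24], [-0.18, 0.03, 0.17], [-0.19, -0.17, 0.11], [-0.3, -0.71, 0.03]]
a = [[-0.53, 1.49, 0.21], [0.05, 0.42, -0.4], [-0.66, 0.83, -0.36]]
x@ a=[[0.01, 0.33, 0.17], [-0.12, 0.51, -0.38], [-0.02, -0.11, -0.11], [0.02, -0.26, -0.01], [0.10, -0.72, 0.21]]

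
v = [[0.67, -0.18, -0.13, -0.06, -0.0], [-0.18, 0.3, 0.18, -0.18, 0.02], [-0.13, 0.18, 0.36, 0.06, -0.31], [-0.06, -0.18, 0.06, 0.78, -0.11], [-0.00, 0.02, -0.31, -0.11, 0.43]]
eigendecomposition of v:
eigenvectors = [[0.42, -0.57, 0.6, -0.38, -0.01], [-0.03, 0.49, 0.03, -0.70, -0.52], [-0.42, 0.30, 0.43, -0.26, 0.69], [-0.69, -0.58, -0.28, -0.31, -0.1], [0.42, -0.05, -0.61, -0.44, 0.49]]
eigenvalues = [0.91, 0.83, 0.6, 0.2, -0.0]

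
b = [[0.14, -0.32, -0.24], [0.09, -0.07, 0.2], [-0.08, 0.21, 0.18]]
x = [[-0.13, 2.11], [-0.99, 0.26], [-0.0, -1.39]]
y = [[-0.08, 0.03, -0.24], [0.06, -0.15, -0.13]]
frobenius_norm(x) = 2.73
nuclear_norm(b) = 0.75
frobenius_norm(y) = 0.33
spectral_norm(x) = 2.55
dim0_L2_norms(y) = [0.1, 0.15, 0.27]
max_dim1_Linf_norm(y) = 0.24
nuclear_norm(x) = 3.52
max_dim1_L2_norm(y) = 0.25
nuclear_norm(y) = 0.45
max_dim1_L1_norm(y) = 0.35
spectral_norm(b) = 0.51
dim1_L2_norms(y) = [0.25, 0.21]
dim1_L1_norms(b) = [0.7, 0.36, 0.47]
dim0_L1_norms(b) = [0.31, 0.6, 0.62]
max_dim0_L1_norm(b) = 0.62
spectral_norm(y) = 0.28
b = x @ y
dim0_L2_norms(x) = [1.0, 2.54]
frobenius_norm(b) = 0.56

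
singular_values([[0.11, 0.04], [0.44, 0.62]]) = [0.77, 0.07]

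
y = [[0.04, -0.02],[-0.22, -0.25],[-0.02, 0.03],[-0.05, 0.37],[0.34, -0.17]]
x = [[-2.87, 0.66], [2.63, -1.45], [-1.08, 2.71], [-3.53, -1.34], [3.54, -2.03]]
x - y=[[-2.91, 0.68], [2.85, -1.2], [-1.06, 2.68], [-3.48, -1.71], [3.2, -1.86]]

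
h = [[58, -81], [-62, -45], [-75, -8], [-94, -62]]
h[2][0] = -75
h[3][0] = -94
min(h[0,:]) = -81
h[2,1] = -8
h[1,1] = -45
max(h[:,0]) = 58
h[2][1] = -8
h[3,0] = -94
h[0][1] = -81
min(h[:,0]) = -94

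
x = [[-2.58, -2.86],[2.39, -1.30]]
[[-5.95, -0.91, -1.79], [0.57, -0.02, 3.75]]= x @[[0.92, 0.11, 1.28], [1.25, 0.22, -0.53]]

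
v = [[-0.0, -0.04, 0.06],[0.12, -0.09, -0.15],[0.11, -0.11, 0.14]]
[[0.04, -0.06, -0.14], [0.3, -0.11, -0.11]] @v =[[-0.02, 0.02, -0.01], [-0.03, 0.01, 0.02]]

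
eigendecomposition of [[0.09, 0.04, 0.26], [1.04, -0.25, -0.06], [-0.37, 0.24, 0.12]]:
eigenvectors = [[(-0.04-0.24j),(-0.04+0.24j),(0.46+0j)], [(-0.84+0j),-0.84-0.00j,0.86+0.00j], [0.45+0.18j,0.45-0.18j,0.22+0.00j]]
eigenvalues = [(-0.16+0.31j), (-0.16-0.31j), (0.29+0j)]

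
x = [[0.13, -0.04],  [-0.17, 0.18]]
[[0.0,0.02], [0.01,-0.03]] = x@[[0.04, 0.11], [0.12, -0.08]]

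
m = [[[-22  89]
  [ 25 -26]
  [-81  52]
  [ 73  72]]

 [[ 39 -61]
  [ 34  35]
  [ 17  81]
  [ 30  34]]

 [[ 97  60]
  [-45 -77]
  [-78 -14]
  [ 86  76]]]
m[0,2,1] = 52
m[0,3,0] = 73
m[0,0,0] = -22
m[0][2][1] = 52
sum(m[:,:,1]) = 321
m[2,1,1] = -77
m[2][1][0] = -45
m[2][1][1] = -77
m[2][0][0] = 97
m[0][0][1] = 89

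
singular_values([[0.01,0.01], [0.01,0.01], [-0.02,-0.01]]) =[0.03, 0.0]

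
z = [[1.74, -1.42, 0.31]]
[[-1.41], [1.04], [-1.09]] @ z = [[-2.45, 2.0, -0.44], [1.81, -1.48, 0.32], [-1.90, 1.55, -0.34]]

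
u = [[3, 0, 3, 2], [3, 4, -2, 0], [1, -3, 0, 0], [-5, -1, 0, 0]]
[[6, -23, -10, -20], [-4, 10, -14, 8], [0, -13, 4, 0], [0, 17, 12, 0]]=u @ [[0, -4, -2, 0], [0, 3, -2, 0], [2, -5, 0, -4], [0, 2, -2, -4]]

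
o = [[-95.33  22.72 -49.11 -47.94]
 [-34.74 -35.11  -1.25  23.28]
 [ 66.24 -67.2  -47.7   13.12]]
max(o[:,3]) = 23.28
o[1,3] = 23.28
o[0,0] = -95.33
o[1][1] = -35.11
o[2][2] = -47.7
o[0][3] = -47.94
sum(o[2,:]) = -35.54000000000001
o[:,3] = [-47.94, 23.28, 13.12]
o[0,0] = -95.33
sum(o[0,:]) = -169.66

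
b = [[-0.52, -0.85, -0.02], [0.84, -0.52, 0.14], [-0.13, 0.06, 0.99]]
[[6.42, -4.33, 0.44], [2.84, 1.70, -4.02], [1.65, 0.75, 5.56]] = b@[[-1.19,3.62,-4.35], [-6.87,2.86,2.03], [1.93,1.06,4.92]]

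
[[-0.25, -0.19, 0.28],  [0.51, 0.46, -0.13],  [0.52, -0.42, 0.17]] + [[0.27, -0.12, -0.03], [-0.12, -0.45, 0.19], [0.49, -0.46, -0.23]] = [[0.02, -0.31, 0.25],[0.39, 0.01, 0.06],[1.01, -0.88, -0.06]]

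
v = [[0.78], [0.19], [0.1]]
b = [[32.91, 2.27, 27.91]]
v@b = [[25.67, 1.77, 21.77], [6.25, 0.43, 5.3], [3.29, 0.23, 2.79]]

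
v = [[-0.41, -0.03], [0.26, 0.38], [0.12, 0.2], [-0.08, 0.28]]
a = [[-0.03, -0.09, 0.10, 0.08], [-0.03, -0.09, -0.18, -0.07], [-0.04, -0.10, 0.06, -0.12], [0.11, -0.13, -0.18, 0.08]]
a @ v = [[-0.01, 0.01], [-0.03, -0.09], [0.01, -0.06], [-0.11, -0.07]]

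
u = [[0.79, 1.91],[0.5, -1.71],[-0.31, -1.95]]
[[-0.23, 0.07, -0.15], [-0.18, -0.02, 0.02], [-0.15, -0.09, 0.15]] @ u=[[-0.1, -0.27],[-0.16, -0.35],[-0.21, -0.43]]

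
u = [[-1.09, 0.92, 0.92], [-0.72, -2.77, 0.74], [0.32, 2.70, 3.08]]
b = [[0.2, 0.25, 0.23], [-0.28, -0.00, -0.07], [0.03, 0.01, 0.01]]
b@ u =[[-0.32,0.11,1.08], [0.28,-0.45,-0.47], [-0.04,0.03,0.07]]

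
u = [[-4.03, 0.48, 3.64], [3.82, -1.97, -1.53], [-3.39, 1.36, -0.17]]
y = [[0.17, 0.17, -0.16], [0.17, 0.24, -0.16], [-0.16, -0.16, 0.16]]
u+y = [[-3.86, 0.65, 3.48], [3.99, -1.73, -1.69], [-3.55, 1.20, -0.01]]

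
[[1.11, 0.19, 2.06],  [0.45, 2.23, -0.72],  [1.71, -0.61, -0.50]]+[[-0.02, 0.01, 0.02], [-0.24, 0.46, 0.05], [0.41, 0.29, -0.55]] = [[1.09, 0.20, 2.08], [0.21, 2.69, -0.67], [2.12, -0.32, -1.05]]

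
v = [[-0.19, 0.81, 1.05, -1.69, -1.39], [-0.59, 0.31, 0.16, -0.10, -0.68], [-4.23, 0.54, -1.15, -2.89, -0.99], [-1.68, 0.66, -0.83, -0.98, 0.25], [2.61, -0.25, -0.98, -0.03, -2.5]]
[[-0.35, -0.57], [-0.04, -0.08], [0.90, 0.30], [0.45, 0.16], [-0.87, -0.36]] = v @ [[-0.22, -0.13], [-0.12, -0.21], [-0.1, -0.16], [-0.03, 0.08], [0.17, 0.09]]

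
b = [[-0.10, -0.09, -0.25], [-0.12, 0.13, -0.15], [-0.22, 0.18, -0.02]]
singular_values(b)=[0.37, 0.27, 0.07]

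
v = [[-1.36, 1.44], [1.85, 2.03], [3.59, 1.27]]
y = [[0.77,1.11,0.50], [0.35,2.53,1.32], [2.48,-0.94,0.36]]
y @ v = [[2.80, 4.00],[8.94, 7.32],[-3.82, 2.12]]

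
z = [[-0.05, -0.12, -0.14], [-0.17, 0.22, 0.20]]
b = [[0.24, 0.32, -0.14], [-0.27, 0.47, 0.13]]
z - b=[[-0.29, -0.44, 0.0], [0.1, -0.25, 0.07]]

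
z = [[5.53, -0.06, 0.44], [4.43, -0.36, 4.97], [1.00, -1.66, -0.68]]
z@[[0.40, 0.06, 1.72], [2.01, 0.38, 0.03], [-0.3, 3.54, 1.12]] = [[1.96,  1.87,  10.0], [-0.44,  17.72,  13.18], [-2.73,  -2.98,  0.91]]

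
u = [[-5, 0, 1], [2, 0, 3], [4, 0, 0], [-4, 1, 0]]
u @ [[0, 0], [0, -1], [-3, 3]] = [[-3, 3], [-9, 9], [0, 0], [0, -1]]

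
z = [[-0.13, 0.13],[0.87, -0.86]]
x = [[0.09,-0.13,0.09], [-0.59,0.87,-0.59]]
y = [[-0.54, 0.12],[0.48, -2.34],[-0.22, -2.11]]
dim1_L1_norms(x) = [0.31, 2.05]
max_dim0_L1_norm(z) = 1.0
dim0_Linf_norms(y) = [0.54, 2.34]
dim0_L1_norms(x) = [0.68, 1.0, 0.68]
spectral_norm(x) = 1.22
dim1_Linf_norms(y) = [0.54, 2.34, 2.11]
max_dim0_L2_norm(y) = 3.15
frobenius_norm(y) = 3.24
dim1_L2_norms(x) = [0.18, 1.21]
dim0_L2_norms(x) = [0.6, 0.88, 0.6]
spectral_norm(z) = 1.24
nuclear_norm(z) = 1.24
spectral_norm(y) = 3.16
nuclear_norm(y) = 3.88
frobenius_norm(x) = 1.22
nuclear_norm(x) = 1.22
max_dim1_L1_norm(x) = 2.05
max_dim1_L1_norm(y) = 2.82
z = x @ y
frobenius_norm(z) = 1.24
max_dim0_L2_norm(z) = 0.88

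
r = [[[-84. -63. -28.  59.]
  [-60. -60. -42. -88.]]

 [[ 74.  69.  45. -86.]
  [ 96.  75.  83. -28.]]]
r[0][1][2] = -42.0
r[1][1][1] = 75.0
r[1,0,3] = -86.0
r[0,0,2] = -28.0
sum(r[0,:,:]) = -366.0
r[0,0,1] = -63.0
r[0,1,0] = -60.0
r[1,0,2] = 45.0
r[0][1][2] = -42.0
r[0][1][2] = -42.0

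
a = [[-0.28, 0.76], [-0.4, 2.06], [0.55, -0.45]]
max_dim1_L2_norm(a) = 2.1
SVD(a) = [[-0.35,0.17], [-0.9,-0.32], [0.25,-0.93]] @ diag([2.316370696731544, 0.44612419271254666]) @ [[0.26, -0.97], [-0.97, -0.26]]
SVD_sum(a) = [[-0.21, 0.78], [-0.54, 2.02], [0.15, -0.56]] + [[-0.07,  -0.02],[0.14,  0.04],[0.4,  0.11]]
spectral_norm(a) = 2.32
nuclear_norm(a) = 2.76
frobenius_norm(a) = 2.36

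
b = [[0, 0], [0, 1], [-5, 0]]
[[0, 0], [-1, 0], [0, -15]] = b @ [[0, 3], [-1, 0]]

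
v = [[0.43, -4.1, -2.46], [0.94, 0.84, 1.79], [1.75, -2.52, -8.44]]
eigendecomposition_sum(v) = [[0.38+0.00j, -0.28+0.00j, (-1.55-0j)], [(-0.47-0j), 0.35-0.00j, 1.94+0.00j], [(1.99+0j), (-1.51+0j), (-8.25-0j)]] + [[(0.03+1.17j),(-1.91+0.11j),-0.45-0.19j],[(0.7-0.12j),(0.24+1.15j),-0.08+0.29j],[-0.12+0.30j,-0.51-0.18j,-0.10-0.10j]] + [[(0.03-1.17j), (-1.91-0.11j), (-0.45+0.19j)], [(0.7+0.12j), 0.24-1.15j, -0.08-0.29j], [(-0.12-0.3j), (-0.51+0.18j), (-0.1+0.1j)]]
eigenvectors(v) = [[(-0.18+0j), -0.83+0.00j, -0.83-0.00j], [0.23+0.00j, (0.08+0.5j), 0.08-0.50j], [-0.96+0.00j, -0.21-0.09j, -0.21+0.09j]]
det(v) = -37.04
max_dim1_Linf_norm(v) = 8.44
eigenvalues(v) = [(-7.52+0j), (0.17+2.21j), (0.17-2.21j)]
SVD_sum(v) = [[0.63, -1.62, -3.56], [-0.29, 0.74, 1.62], [1.41, -3.64, -7.99]] + [[-0.36,-2.47,1.06], [0.03,0.17,-0.07], [0.17,1.13,-0.49]] + [[0.16, -0.01, 0.03],[1.2, -0.07, 0.24],[0.17, -0.01, 0.03]]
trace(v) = -7.17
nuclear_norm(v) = 14.14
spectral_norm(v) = 9.90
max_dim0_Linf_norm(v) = 8.44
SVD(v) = [[-0.40, 0.91, -0.13], [0.18, -0.06, -0.98], [-0.90, -0.42, -0.14]] @ diag([9.898542270641327, 2.989822769312846, 1.251447451723547]) @ [[-0.16, 0.41, 0.90],[-0.13, -0.91, 0.39],[-0.98, 0.06, -0.2]]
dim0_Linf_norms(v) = [1.75, 4.1, 8.44]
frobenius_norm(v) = 10.42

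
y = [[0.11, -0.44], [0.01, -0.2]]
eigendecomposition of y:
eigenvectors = [[1.00, 0.83], [0.03, 0.56]]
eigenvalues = [0.1, -0.19]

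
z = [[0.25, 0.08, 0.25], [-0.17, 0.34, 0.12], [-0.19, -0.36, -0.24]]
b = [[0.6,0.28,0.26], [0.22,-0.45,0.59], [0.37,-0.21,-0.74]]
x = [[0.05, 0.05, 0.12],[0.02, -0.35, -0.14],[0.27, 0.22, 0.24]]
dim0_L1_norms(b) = [1.19, 0.94, 1.59]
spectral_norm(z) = 0.61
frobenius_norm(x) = 0.58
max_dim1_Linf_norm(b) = 0.74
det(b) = 0.41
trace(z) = 0.35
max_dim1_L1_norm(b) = 1.32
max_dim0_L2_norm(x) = 0.42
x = b @ z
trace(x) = -0.06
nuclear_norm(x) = 0.82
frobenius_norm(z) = 0.72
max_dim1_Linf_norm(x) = 0.35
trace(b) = -0.59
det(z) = 0.02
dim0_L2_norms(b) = [0.74, 0.57, 0.98]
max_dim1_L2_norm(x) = 0.42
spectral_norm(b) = 0.98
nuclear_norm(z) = 1.05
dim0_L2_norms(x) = [0.28, 0.42, 0.3]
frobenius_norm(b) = 1.35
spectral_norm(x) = 0.53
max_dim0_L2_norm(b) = 0.98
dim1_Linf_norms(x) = [0.12, 0.35, 0.27]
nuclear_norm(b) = 2.29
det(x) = 0.01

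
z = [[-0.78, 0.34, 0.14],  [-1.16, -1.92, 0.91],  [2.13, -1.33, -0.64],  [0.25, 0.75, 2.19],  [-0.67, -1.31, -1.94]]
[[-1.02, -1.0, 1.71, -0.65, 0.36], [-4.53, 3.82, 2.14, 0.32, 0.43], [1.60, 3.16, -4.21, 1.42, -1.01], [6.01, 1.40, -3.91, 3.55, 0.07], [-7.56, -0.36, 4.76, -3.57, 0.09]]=z @ [[2.42, 0.69, -2.55, 1.07, -0.42], [1.78, -1.84, -0.24, -0.09, 0.06], [1.86, 1.19, -1.41, 1.53, 0.06]]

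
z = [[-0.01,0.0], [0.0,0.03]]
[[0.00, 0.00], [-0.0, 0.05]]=z @ [[0.0,  -0.27], [-0.01,  1.78]]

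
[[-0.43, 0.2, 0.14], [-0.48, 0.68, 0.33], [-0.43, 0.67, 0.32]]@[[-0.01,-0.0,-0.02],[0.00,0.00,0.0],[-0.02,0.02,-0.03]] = [[0.00, 0.0, 0.00], [-0.00, 0.01, -0.00], [-0.00, 0.01, -0.0]]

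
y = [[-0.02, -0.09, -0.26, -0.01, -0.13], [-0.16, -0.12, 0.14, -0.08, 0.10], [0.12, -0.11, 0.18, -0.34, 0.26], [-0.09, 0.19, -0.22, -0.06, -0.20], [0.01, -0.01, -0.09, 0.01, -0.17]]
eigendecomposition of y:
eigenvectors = [[(0.31-0.42j), (0.31+0.42j), (0.39+0.39j), 0.39-0.39j, (0.01+0j)],[-0.23+0.32j, -0.23-0.32j, (0.14+0.51j), 0.14-0.51j, (0.26+0j)],[-0.65+0.00j, -0.65-0.00j, 0.29-0.01j, (0.29+0.01j), (-0.5+0j)],[0.32+0.15j, 0.32-0.15j, (0.55+0j), 0.55-0.00j, 0.11+0.00j],[0.12-0.09j, 0.12+0.09j, 0.13+0.13j, 0.13-0.13j, (0.82+0j)]]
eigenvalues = [(0.2+0.25j), (0.2-0.25j), (-0.24+0.07j), (-0.24-0.07j), (-0.12+0j)]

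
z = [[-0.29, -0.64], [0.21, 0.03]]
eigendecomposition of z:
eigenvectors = [[(-0.87+0j),  (-0.87-0j)],[(0.22+0.45j),  (0.22-0.45j)]]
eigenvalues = [(-0.13+0.33j), (-0.13-0.33j)]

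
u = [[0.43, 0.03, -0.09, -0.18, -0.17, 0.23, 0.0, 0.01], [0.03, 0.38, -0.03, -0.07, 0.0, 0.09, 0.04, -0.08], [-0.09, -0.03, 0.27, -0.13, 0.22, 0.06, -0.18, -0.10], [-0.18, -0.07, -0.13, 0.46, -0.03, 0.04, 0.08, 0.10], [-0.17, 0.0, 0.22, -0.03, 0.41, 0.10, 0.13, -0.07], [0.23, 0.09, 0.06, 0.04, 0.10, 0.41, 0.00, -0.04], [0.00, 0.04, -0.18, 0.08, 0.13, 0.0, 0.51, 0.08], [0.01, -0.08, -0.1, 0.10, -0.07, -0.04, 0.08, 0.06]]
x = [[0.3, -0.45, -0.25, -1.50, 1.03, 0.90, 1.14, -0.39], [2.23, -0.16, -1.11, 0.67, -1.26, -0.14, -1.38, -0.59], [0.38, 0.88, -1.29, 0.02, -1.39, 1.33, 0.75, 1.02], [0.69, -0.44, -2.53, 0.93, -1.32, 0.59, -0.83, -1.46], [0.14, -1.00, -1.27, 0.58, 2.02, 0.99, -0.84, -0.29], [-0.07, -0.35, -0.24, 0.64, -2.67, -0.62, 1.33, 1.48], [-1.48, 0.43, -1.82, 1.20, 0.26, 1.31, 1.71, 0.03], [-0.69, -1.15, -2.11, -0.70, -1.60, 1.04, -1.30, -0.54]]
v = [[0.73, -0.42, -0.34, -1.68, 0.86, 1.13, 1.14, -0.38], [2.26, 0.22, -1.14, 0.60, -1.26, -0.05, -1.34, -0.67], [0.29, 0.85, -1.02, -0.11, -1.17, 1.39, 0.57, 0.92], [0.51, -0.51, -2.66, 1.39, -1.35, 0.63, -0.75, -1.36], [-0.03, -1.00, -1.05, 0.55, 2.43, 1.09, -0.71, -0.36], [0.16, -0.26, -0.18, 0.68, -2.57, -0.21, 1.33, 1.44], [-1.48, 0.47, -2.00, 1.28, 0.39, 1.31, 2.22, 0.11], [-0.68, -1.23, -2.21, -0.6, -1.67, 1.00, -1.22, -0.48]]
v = x + u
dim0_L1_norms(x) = [5.98, 4.86, 10.62, 6.24, 11.55, 6.92, 9.28, 5.8]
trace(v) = 5.28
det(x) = -0.52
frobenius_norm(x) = 9.07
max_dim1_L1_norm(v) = 9.26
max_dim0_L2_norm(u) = 0.57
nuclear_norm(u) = 2.94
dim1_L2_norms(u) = [0.56, 0.41, 0.44, 0.53, 0.53, 0.5, 0.57, 0.21]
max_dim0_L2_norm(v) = 4.58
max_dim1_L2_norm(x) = 3.58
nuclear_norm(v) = 22.49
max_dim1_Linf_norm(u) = 0.51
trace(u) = 2.93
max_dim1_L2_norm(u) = 0.57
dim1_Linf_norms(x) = [1.5, 2.23, 1.39, 2.53, 2.02, 2.67, 1.82, 2.11]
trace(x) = 2.35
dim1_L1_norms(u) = [1.14, 0.72, 1.08, 1.09, 1.13, 0.97, 1.02, 0.54]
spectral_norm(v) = 5.59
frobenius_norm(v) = 9.33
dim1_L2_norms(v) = [2.67, 3.26, 2.52, 3.76, 3.18, 3.33, 3.85, 3.57]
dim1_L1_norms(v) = [6.68, 7.54, 6.32, 9.16, 7.22, 6.83, 9.26, 9.09]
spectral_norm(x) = 5.54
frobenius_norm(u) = 1.36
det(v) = -271.43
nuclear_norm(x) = 21.59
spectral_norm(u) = 0.77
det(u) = -0.00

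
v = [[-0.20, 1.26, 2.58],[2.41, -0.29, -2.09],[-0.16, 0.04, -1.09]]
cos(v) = [[-0.11, 0.2, 2.04], [0.34, -0.23, -3.07], [-0.10, 0.09, 0.53]]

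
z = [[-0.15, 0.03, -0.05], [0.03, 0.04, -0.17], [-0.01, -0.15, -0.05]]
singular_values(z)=[0.19, 0.16, 0.15]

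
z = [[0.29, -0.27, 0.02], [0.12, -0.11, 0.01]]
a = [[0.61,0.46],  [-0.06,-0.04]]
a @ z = [[0.23,  -0.22,  0.02], [-0.02,  0.02,  -0.00]]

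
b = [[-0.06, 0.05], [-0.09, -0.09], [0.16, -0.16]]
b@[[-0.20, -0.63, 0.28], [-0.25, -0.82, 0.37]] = [[-0.00,-0.00,0.0], [0.04,0.13,-0.06], [0.01,0.03,-0.01]]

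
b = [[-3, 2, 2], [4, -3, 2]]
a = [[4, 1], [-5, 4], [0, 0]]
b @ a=[[-22, 5], [31, -8]]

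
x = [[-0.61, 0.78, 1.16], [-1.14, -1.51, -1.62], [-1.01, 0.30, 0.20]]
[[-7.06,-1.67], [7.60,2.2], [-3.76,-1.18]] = x @[[2.03, 0.56], [-4.26, -2.34], [-2.15, 0.43]]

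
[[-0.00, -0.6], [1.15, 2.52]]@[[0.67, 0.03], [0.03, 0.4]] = [[-0.02, -0.24], [0.85, 1.04]]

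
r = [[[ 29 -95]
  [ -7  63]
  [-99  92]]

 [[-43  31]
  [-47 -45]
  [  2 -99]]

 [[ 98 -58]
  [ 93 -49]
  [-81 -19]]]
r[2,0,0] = 98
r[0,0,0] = 29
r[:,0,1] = [-95, 31, -58]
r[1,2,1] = -99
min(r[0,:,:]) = -99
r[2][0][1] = -58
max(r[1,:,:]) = 31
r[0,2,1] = 92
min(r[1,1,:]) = -47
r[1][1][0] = -47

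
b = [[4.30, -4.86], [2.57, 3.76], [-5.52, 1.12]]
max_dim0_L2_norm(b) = 7.45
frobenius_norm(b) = 9.73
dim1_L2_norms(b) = [6.49, 4.55, 5.63]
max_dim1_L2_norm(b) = 6.49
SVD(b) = [[-0.76, 0.34], [-0.02, -0.86], [0.65, 0.38]] @ diag([8.15918219743823, 5.291941597278551]) @ [[-0.85, 0.53], [-0.53, -0.85]]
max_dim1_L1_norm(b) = 9.16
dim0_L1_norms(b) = [12.39, 9.74]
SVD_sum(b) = [[5.27, -3.33], [0.14, -0.09], [-4.45, 2.81]] + [[-0.97, -1.53], [2.43, 3.85], [-1.07, -1.69]]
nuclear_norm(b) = 13.45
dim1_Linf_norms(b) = [4.86, 3.76, 5.52]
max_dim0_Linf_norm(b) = 5.52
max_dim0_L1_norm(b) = 12.39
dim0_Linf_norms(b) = [5.52, 4.86]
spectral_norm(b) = 8.16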